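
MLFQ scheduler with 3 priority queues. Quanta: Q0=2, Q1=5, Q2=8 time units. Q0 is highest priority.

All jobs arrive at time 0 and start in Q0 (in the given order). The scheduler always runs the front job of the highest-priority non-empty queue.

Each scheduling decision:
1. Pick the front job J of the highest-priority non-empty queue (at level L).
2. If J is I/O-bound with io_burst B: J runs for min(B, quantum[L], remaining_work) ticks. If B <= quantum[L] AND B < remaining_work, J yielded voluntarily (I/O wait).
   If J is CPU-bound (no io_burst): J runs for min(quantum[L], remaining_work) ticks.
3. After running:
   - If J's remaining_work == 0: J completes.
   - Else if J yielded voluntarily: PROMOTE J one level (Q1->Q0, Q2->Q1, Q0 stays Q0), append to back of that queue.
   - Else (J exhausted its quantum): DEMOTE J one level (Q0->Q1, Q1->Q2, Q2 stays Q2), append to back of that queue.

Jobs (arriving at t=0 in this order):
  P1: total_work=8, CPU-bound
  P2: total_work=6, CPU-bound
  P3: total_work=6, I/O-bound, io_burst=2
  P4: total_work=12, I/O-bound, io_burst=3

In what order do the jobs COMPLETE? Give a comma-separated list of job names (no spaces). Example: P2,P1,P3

t=0-2: P1@Q0 runs 2, rem=6, quantum used, demote→Q1. Q0=[P2,P3,P4] Q1=[P1] Q2=[]
t=2-4: P2@Q0 runs 2, rem=4, quantum used, demote→Q1. Q0=[P3,P4] Q1=[P1,P2] Q2=[]
t=4-6: P3@Q0 runs 2, rem=4, I/O yield, promote→Q0. Q0=[P4,P3] Q1=[P1,P2] Q2=[]
t=6-8: P4@Q0 runs 2, rem=10, quantum used, demote→Q1. Q0=[P3] Q1=[P1,P2,P4] Q2=[]
t=8-10: P3@Q0 runs 2, rem=2, I/O yield, promote→Q0. Q0=[P3] Q1=[P1,P2,P4] Q2=[]
t=10-12: P3@Q0 runs 2, rem=0, completes. Q0=[] Q1=[P1,P2,P4] Q2=[]
t=12-17: P1@Q1 runs 5, rem=1, quantum used, demote→Q2. Q0=[] Q1=[P2,P4] Q2=[P1]
t=17-21: P2@Q1 runs 4, rem=0, completes. Q0=[] Q1=[P4] Q2=[P1]
t=21-24: P4@Q1 runs 3, rem=7, I/O yield, promote→Q0. Q0=[P4] Q1=[] Q2=[P1]
t=24-26: P4@Q0 runs 2, rem=5, quantum used, demote→Q1. Q0=[] Q1=[P4] Q2=[P1]
t=26-29: P4@Q1 runs 3, rem=2, I/O yield, promote→Q0. Q0=[P4] Q1=[] Q2=[P1]
t=29-31: P4@Q0 runs 2, rem=0, completes. Q0=[] Q1=[] Q2=[P1]
t=31-32: P1@Q2 runs 1, rem=0, completes. Q0=[] Q1=[] Q2=[]

Answer: P3,P2,P4,P1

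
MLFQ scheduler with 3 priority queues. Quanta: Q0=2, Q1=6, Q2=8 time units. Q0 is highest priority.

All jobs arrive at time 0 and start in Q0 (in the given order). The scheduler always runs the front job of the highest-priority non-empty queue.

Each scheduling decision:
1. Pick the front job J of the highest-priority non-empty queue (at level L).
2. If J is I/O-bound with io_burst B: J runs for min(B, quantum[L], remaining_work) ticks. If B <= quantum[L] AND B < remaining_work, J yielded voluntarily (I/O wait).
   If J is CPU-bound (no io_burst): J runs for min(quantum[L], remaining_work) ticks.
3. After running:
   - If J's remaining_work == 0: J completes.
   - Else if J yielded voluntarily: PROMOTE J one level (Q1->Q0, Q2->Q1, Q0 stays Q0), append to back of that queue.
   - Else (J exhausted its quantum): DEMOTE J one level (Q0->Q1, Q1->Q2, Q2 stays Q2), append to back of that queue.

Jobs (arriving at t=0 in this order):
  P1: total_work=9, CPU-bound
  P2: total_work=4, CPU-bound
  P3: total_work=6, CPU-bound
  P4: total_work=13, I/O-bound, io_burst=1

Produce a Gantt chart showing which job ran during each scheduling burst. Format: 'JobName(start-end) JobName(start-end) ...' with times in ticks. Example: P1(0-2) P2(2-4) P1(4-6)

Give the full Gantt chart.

Answer: P1(0-2) P2(2-4) P3(4-6) P4(6-7) P4(7-8) P4(8-9) P4(9-10) P4(10-11) P4(11-12) P4(12-13) P4(13-14) P4(14-15) P4(15-16) P4(16-17) P4(17-18) P4(18-19) P1(19-25) P2(25-27) P3(27-31) P1(31-32)

Derivation:
t=0-2: P1@Q0 runs 2, rem=7, quantum used, demote→Q1. Q0=[P2,P3,P4] Q1=[P1] Q2=[]
t=2-4: P2@Q0 runs 2, rem=2, quantum used, demote→Q1. Q0=[P3,P4] Q1=[P1,P2] Q2=[]
t=4-6: P3@Q0 runs 2, rem=4, quantum used, demote→Q1. Q0=[P4] Q1=[P1,P2,P3] Q2=[]
t=6-7: P4@Q0 runs 1, rem=12, I/O yield, promote→Q0. Q0=[P4] Q1=[P1,P2,P3] Q2=[]
t=7-8: P4@Q0 runs 1, rem=11, I/O yield, promote→Q0. Q0=[P4] Q1=[P1,P2,P3] Q2=[]
t=8-9: P4@Q0 runs 1, rem=10, I/O yield, promote→Q0. Q0=[P4] Q1=[P1,P2,P3] Q2=[]
t=9-10: P4@Q0 runs 1, rem=9, I/O yield, promote→Q0. Q0=[P4] Q1=[P1,P2,P3] Q2=[]
t=10-11: P4@Q0 runs 1, rem=8, I/O yield, promote→Q0. Q0=[P4] Q1=[P1,P2,P3] Q2=[]
t=11-12: P4@Q0 runs 1, rem=7, I/O yield, promote→Q0. Q0=[P4] Q1=[P1,P2,P3] Q2=[]
t=12-13: P4@Q0 runs 1, rem=6, I/O yield, promote→Q0. Q0=[P4] Q1=[P1,P2,P3] Q2=[]
t=13-14: P4@Q0 runs 1, rem=5, I/O yield, promote→Q0. Q0=[P4] Q1=[P1,P2,P3] Q2=[]
t=14-15: P4@Q0 runs 1, rem=4, I/O yield, promote→Q0. Q0=[P4] Q1=[P1,P2,P3] Q2=[]
t=15-16: P4@Q0 runs 1, rem=3, I/O yield, promote→Q0. Q0=[P4] Q1=[P1,P2,P3] Q2=[]
t=16-17: P4@Q0 runs 1, rem=2, I/O yield, promote→Q0. Q0=[P4] Q1=[P1,P2,P3] Q2=[]
t=17-18: P4@Q0 runs 1, rem=1, I/O yield, promote→Q0. Q0=[P4] Q1=[P1,P2,P3] Q2=[]
t=18-19: P4@Q0 runs 1, rem=0, completes. Q0=[] Q1=[P1,P2,P3] Q2=[]
t=19-25: P1@Q1 runs 6, rem=1, quantum used, demote→Q2. Q0=[] Q1=[P2,P3] Q2=[P1]
t=25-27: P2@Q1 runs 2, rem=0, completes. Q0=[] Q1=[P3] Q2=[P1]
t=27-31: P3@Q1 runs 4, rem=0, completes. Q0=[] Q1=[] Q2=[P1]
t=31-32: P1@Q2 runs 1, rem=0, completes. Q0=[] Q1=[] Q2=[]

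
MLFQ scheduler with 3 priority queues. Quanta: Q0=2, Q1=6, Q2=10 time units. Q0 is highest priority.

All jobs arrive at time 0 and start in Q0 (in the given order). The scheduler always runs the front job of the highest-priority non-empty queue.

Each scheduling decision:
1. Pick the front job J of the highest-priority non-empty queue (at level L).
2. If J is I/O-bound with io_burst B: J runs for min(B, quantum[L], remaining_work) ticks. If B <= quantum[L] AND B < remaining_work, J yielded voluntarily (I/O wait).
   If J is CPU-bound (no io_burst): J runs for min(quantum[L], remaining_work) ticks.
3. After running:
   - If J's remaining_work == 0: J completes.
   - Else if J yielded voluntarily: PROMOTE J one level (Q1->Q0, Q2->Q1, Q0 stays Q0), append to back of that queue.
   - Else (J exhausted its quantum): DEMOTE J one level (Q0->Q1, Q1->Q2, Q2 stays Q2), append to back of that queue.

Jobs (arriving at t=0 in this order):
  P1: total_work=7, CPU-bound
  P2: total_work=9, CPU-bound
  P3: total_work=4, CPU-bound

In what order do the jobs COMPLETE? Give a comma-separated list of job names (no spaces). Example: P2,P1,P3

Answer: P1,P3,P2

Derivation:
t=0-2: P1@Q0 runs 2, rem=5, quantum used, demote→Q1. Q0=[P2,P3] Q1=[P1] Q2=[]
t=2-4: P2@Q0 runs 2, rem=7, quantum used, demote→Q1. Q0=[P3] Q1=[P1,P2] Q2=[]
t=4-6: P3@Q0 runs 2, rem=2, quantum used, demote→Q1. Q0=[] Q1=[P1,P2,P3] Q2=[]
t=6-11: P1@Q1 runs 5, rem=0, completes. Q0=[] Q1=[P2,P3] Q2=[]
t=11-17: P2@Q1 runs 6, rem=1, quantum used, demote→Q2. Q0=[] Q1=[P3] Q2=[P2]
t=17-19: P3@Q1 runs 2, rem=0, completes. Q0=[] Q1=[] Q2=[P2]
t=19-20: P2@Q2 runs 1, rem=0, completes. Q0=[] Q1=[] Q2=[]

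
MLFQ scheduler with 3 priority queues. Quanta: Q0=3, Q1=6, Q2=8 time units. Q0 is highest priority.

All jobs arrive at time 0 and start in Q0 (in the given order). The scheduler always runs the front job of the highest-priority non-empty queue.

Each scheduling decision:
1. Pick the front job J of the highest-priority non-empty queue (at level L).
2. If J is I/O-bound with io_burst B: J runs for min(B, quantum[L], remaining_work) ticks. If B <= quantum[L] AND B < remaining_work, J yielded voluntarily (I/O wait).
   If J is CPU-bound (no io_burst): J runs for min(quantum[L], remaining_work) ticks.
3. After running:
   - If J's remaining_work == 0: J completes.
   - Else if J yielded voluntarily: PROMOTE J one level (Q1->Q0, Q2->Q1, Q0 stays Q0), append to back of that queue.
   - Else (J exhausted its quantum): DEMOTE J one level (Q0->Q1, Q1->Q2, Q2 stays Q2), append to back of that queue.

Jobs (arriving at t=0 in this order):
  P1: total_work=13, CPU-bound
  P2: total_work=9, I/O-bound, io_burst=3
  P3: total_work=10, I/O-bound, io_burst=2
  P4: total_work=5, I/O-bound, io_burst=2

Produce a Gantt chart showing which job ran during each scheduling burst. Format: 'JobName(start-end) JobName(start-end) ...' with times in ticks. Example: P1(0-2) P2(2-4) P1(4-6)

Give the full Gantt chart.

t=0-3: P1@Q0 runs 3, rem=10, quantum used, demote→Q1. Q0=[P2,P3,P4] Q1=[P1] Q2=[]
t=3-6: P2@Q0 runs 3, rem=6, I/O yield, promote→Q0. Q0=[P3,P4,P2] Q1=[P1] Q2=[]
t=6-8: P3@Q0 runs 2, rem=8, I/O yield, promote→Q0. Q0=[P4,P2,P3] Q1=[P1] Q2=[]
t=8-10: P4@Q0 runs 2, rem=3, I/O yield, promote→Q0. Q0=[P2,P3,P4] Q1=[P1] Q2=[]
t=10-13: P2@Q0 runs 3, rem=3, I/O yield, promote→Q0. Q0=[P3,P4,P2] Q1=[P1] Q2=[]
t=13-15: P3@Q0 runs 2, rem=6, I/O yield, promote→Q0. Q0=[P4,P2,P3] Q1=[P1] Q2=[]
t=15-17: P4@Q0 runs 2, rem=1, I/O yield, promote→Q0. Q0=[P2,P3,P4] Q1=[P1] Q2=[]
t=17-20: P2@Q0 runs 3, rem=0, completes. Q0=[P3,P4] Q1=[P1] Q2=[]
t=20-22: P3@Q0 runs 2, rem=4, I/O yield, promote→Q0. Q0=[P4,P3] Q1=[P1] Q2=[]
t=22-23: P4@Q0 runs 1, rem=0, completes. Q0=[P3] Q1=[P1] Q2=[]
t=23-25: P3@Q0 runs 2, rem=2, I/O yield, promote→Q0. Q0=[P3] Q1=[P1] Q2=[]
t=25-27: P3@Q0 runs 2, rem=0, completes. Q0=[] Q1=[P1] Q2=[]
t=27-33: P1@Q1 runs 6, rem=4, quantum used, demote→Q2. Q0=[] Q1=[] Q2=[P1]
t=33-37: P1@Q2 runs 4, rem=0, completes. Q0=[] Q1=[] Q2=[]

Answer: P1(0-3) P2(3-6) P3(6-8) P4(8-10) P2(10-13) P3(13-15) P4(15-17) P2(17-20) P3(20-22) P4(22-23) P3(23-25) P3(25-27) P1(27-33) P1(33-37)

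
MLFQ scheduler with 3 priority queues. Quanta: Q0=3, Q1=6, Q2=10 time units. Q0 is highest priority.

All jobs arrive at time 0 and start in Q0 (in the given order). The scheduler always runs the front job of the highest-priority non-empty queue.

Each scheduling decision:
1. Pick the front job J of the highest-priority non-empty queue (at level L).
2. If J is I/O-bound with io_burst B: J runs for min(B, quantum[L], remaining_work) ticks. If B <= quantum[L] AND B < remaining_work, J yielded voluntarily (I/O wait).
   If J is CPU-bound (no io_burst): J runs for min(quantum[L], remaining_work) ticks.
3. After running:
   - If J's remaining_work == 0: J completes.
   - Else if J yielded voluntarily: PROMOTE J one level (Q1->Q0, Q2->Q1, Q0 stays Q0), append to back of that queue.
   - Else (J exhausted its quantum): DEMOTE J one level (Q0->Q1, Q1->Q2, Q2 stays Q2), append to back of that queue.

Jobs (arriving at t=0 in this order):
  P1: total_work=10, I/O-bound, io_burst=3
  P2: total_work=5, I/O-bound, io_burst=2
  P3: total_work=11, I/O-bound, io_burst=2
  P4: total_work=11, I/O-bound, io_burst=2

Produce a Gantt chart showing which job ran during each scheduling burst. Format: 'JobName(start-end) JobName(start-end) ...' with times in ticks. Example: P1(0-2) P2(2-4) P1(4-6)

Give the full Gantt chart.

Answer: P1(0-3) P2(3-5) P3(5-7) P4(7-9) P1(9-12) P2(12-14) P3(14-16) P4(16-18) P1(18-21) P2(21-22) P3(22-24) P4(24-26) P1(26-27) P3(27-29) P4(29-31) P3(31-33) P4(33-35) P3(35-36) P4(36-37)

Derivation:
t=0-3: P1@Q0 runs 3, rem=7, I/O yield, promote→Q0. Q0=[P2,P3,P4,P1] Q1=[] Q2=[]
t=3-5: P2@Q0 runs 2, rem=3, I/O yield, promote→Q0. Q0=[P3,P4,P1,P2] Q1=[] Q2=[]
t=5-7: P3@Q0 runs 2, rem=9, I/O yield, promote→Q0. Q0=[P4,P1,P2,P3] Q1=[] Q2=[]
t=7-9: P4@Q0 runs 2, rem=9, I/O yield, promote→Q0. Q0=[P1,P2,P3,P4] Q1=[] Q2=[]
t=9-12: P1@Q0 runs 3, rem=4, I/O yield, promote→Q0. Q0=[P2,P3,P4,P1] Q1=[] Q2=[]
t=12-14: P2@Q0 runs 2, rem=1, I/O yield, promote→Q0. Q0=[P3,P4,P1,P2] Q1=[] Q2=[]
t=14-16: P3@Q0 runs 2, rem=7, I/O yield, promote→Q0. Q0=[P4,P1,P2,P3] Q1=[] Q2=[]
t=16-18: P4@Q0 runs 2, rem=7, I/O yield, promote→Q0. Q0=[P1,P2,P3,P4] Q1=[] Q2=[]
t=18-21: P1@Q0 runs 3, rem=1, I/O yield, promote→Q0. Q0=[P2,P3,P4,P1] Q1=[] Q2=[]
t=21-22: P2@Q0 runs 1, rem=0, completes. Q0=[P3,P4,P1] Q1=[] Q2=[]
t=22-24: P3@Q0 runs 2, rem=5, I/O yield, promote→Q0. Q0=[P4,P1,P3] Q1=[] Q2=[]
t=24-26: P4@Q0 runs 2, rem=5, I/O yield, promote→Q0. Q0=[P1,P3,P4] Q1=[] Q2=[]
t=26-27: P1@Q0 runs 1, rem=0, completes. Q0=[P3,P4] Q1=[] Q2=[]
t=27-29: P3@Q0 runs 2, rem=3, I/O yield, promote→Q0. Q0=[P4,P3] Q1=[] Q2=[]
t=29-31: P4@Q0 runs 2, rem=3, I/O yield, promote→Q0. Q0=[P3,P4] Q1=[] Q2=[]
t=31-33: P3@Q0 runs 2, rem=1, I/O yield, promote→Q0. Q0=[P4,P3] Q1=[] Q2=[]
t=33-35: P4@Q0 runs 2, rem=1, I/O yield, promote→Q0. Q0=[P3,P4] Q1=[] Q2=[]
t=35-36: P3@Q0 runs 1, rem=0, completes. Q0=[P4] Q1=[] Q2=[]
t=36-37: P4@Q0 runs 1, rem=0, completes. Q0=[] Q1=[] Q2=[]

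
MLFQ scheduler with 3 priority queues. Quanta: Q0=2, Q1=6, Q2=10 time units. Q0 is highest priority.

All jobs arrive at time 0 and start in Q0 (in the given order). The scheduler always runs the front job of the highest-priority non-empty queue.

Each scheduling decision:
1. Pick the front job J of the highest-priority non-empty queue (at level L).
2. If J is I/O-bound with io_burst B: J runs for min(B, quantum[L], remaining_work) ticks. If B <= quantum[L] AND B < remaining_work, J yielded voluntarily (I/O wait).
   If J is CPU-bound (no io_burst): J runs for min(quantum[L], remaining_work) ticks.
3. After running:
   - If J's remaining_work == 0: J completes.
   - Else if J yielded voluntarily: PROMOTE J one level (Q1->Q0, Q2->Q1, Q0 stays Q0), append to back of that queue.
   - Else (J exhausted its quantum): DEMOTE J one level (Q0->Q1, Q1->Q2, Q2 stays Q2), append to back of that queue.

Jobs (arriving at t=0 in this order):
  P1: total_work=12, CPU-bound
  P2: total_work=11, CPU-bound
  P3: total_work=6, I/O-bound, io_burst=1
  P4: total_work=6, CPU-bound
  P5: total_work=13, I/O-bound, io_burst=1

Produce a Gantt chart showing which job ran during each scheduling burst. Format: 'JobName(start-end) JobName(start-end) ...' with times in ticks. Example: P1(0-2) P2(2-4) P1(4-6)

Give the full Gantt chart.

Answer: P1(0-2) P2(2-4) P3(4-5) P4(5-7) P5(7-8) P3(8-9) P5(9-10) P3(10-11) P5(11-12) P3(12-13) P5(13-14) P3(14-15) P5(15-16) P3(16-17) P5(17-18) P5(18-19) P5(19-20) P5(20-21) P5(21-22) P5(22-23) P5(23-24) P5(24-25) P1(25-31) P2(31-37) P4(37-41) P1(41-45) P2(45-48)

Derivation:
t=0-2: P1@Q0 runs 2, rem=10, quantum used, demote→Q1. Q0=[P2,P3,P4,P5] Q1=[P1] Q2=[]
t=2-4: P2@Q0 runs 2, rem=9, quantum used, demote→Q1. Q0=[P3,P4,P5] Q1=[P1,P2] Q2=[]
t=4-5: P3@Q0 runs 1, rem=5, I/O yield, promote→Q0. Q0=[P4,P5,P3] Q1=[P1,P2] Q2=[]
t=5-7: P4@Q0 runs 2, rem=4, quantum used, demote→Q1. Q0=[P5,P3] Q1=[P1,P2,P4] Q2=[]
t=7-8: P5@Q0 runs 1, rem=12, I/O yield, promote→Q0. Q0=[P3,P5] Q1=[P1,P2,P4] Q2=[]
t=8-9: P3@Q0 runs 1, rem=4, I/O yield, promote→Q0. Q0=[P5,P3] Q1=[P1,P2,P4] Q2=[]
t=9-10: P5@Q0 runs 1, rem=11, I/O yield, promote→Q0. Q0=[P3,P5] Q1=[P1,P2,P4] Q2=[]
t=10-11: P3@Q0 runs 1, rem=3, I/O yield, promote→Q0. Q0=[P5,P3] Q1=[P1,P2,P4] Q2=[]
t=11-12: P5@Q0 runs 1, rem=10, I/O yield, promote→Q0. Q0=[P3,P5] Q1=[P1,P2,P4] Q2=[]
t=12-13: P3@Q0 runs 1, rem=2, I/O yield, promote→Q0. Q0=[P5,P3] Q1=[P1,P2,P4] Q2=[]
t=13-14: P5@Q0 runs 1, rem=9, I/O yield, promote→Q0. Q0=[P3,P5] Q1=[P1,P2,P4] Q2=[]
t=14-15: P3@Q0 runs 1, rem=1, I/O yield, promote→Q0. Q0=[P5,P3] Q1=[P1,P2,P4] Q2=[]
t=15-16: P5@Q0 runs 1, rem=8, I/O yield, promote→Q0. Q0=[P3,P5] Q1=[P1,P2,P4] Q2=[]
t=16-17: P3@Q0 runs 1, rem=0, completes. Q0=[P5] Q1=[P1,P2,P4] Q2=[]
t=17-18: P5@Q0 runs 1, rem=7, I/O yield, promote→Q0. Q0=[P5] Q1=[P1,P2,P4] Q2=[]
t=18-19: P5@Q0 runs 1, rem=6, I/O yield, promote→Q0. Q0=[P5] Q1=[P1,P2,P4] Q2=[]
t=19-20: P5@Q0 runs 1, rem=5, I/O yield, promote→Q0. Q0=[P5] Q1=[P1,P2,P4] Q2=[]
t=20-21: P5@Q0 runs 1, rem=4, I/O yield, promote→Q0. Q0=[P5] Q1=[P1,P2,P4] Q2=[]
t=21-22: P5@Q0 runs 1, rem=3, I/O yield, promote→Q0. Q0=[P5] Q1=[P1,P2,P4] Q2=[]
t=22-23: P5@Q0 runs 1, rem=2, I/O yield, promote→Q0. Q0=[P5] Q1=[P1,P2,P4] Q2=[]
t=23-24: P5@Q0 runs 1, rem=1, I/O yield, promote→Q0. Q0=[P5] Q1=[P1,P2,P4] Q2=[]
t=24-25: P5@Q0 runs 1, rem=0, completes. Q0=[] Q1=[P1,P2,P4] Q2=[]
t=25-31: P1@Q1 runs 6, rem=4, quantum used, demote→Q2. Q0=[] Q1=[P2,P4] Q2=[P1]
t=31-37: P2@Q1 runs 6, rem=3, quantum used, demote→Q2. Q0=[] Q1=[P4] Q2=[P1,P2]
t=37-41: P4@Q1 runs 4, rem=0, completes. Q0=[] Q1=[] Q2=[P1,P2]
t=41-45: P1@Q2 runs 4, rem=0, completes. Q0=[] Q1=[] Q2=[P2]
t=45-48: P2@Q2 runs 3, rem=0, completes. Q0=[] Q1=[] Q2=[]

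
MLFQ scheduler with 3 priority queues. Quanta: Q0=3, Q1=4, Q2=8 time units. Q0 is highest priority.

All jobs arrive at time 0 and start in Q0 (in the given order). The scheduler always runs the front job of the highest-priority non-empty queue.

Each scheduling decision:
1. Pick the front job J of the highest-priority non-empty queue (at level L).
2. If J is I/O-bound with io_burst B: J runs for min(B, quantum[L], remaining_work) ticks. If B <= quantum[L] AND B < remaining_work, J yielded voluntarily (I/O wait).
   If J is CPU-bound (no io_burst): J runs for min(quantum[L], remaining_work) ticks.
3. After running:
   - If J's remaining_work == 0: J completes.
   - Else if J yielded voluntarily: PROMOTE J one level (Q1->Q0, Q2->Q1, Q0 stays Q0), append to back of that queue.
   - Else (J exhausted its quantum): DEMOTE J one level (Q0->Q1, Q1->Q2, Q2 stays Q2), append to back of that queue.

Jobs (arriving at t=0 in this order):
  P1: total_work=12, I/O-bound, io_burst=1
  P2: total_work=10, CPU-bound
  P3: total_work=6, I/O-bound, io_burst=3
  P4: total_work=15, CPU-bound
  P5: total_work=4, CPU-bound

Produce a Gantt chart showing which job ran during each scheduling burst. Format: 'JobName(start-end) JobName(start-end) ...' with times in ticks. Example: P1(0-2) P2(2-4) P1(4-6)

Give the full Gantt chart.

Answer: P1(0-1) P2(1-4) P3(4-7) P4(7-10) P5(10-13) P1(13-14) P3(14-17) P1(17-18) P1(18-19) P1(19-20) P1(20-21) P1(21-22) P1(22-23) P1(23-24) P1(24-25) P1(25-26) P1(26-27) P2(27-31) P4(31-35) P5(35-36) P2(36-39) P4(39-47)

Derivation:
t=0-1: P1@Q0 runs 1, rem=11, I/O yield, promote→Q0. Q0=[P2,P3,P4,P5,P1] Q1=[] Q2=[]
t=1-4: P2@Q0 runs 3, rem=7, quantum used, demote→Q1. Q0=[P3,P4,P5,P1] Q1=[P2] Q2=[]
t=4-7: P3@Q0 runs 3, rem=3, I/O yield, promote→Q0. Q0=[P4,P5,P1,P3] Q1=[P2] Q2=[]
t=7-10: P4@Q0 runs 3, rem=12, quantum used, demote→Q1. Q0=[P5,P1,P3] Q1=[P2,P4] Q2=[]
t=10-13: P5@Q0 runs 3, rem=1, quantum used, demote→Q1. Q0=[P1,P3] Q1=[P2,P4,P5] Q2=[]
t=13-14: P1@Q0 runs 1, rem=10, I/O yield, promote→Q0. Q0=[P3,P1] Q1=[P2,P4,P5] Q2=[]
t=14-17: P3@Q0 runs 3, rem=0, completes. Q0=[P1] Q1=[P2,P4,P5] Q2=[]
t=17-18: P1@Q0 runs 1, rem=9, I/O yield, promote→Q0. Q0=[P1] Q1=[P2,P4,P5] Q2=[]
t=18-19: P1@Q0 runs 1, rem=8, I/O yield, promote→Q0. Q0=[P1] Q1=[P2,P4,P5] Q2=[]
t=19-20: P1@Q0 runs 1, rem=7, I/O yield, promote→Q0. Q0=[P1] Q1=[P2,P4,P5] Q2=[]
t=20-21: P1@Q0 runs 1, rem=6, I/O yield, promote→Q0. Q0=[P1] Q1=[P2,P4,P5] Q2=[]
t=21-22: P1@Q0 runs 1, rem=5, I/O yield, promote→Q0. Q0=[P1] Q1=[P2,P4,P5] Q2=[]
t=22-23: P1@Q0 runs 1, rem=4, I/O yield, promote→Q0. Q0=[P1] Q1=[P2,P4,P5] Q2=[]
t=23-24: P1@Q0 runs 1, rem=3, I/O yield, promote→Q0. Q0=[P1] Q1=[P2,P4,P5] Q2=[]
t=24-25: P1@Q0 runs 1, rem=2, I/O yield, promote→Q0. Q0=[P1] Q1=[P2,P4,P5] Q2=[]
t=25-26: P1@Q0 runs 1, rem=1, I/O yield, promote→Q0. Q0=[P1] Q1=[P2,P4,P5] Q2=[]
t=26-27: P1@Q0 runs 1, rem=0, completes. Q0=[] Q1=[P2,P4,P5] Q2=[]
t=27-31: P2@Q1 runs 4, rem=3, quantum used, demote→Q2. Q0=[] Q1=[P4,P5] Q2=[P2]
t=31-35: P4@Q1 runs 4, rem=8, quantum used, demote→Q2. Q0=[] Q1=[P5] Q2=[P2,P4]
t=35-36: P5@Q1 runs 1, rem=0, completes. Q0=[] Q1=[] Q2=[P2,P4]
t=36-39: P2@Q2 runs 3, rem=0, completes. Q0=[] Q1=[] Q2=[P4]
t=39-47: P4@Q2 runs 8, rem=0, completes. Q0=[] Q1=[] Q2=[]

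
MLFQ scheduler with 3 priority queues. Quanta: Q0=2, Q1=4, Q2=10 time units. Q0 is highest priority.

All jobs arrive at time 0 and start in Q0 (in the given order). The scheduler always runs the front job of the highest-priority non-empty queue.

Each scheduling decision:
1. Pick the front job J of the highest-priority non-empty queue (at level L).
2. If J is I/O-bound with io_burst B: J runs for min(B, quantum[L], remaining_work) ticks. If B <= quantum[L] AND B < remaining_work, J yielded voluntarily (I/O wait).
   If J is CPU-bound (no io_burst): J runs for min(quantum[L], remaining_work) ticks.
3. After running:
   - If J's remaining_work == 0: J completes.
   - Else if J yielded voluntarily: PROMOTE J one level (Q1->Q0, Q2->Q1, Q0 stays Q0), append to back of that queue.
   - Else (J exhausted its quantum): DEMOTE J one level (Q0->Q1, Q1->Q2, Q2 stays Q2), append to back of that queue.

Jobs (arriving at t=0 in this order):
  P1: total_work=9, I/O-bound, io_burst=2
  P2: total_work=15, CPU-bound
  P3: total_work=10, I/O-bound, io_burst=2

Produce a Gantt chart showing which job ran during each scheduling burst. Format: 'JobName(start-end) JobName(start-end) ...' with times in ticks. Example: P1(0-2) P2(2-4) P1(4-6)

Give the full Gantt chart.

t=0-2: P1@Q0 runs 2, rem=7, I/O yield, promote→Q0. Q0=[P2,P3,P1] Q1=[] Q2=[]
t=2-4: P2@Q0 runs 2, rem=13, quantum used, demote→Q1. Q0=[P3,P1] Q1=[P2] Q2=[]
t=4-6: P3@Q0 runs 2, rem=8, I/O yield, promote→Q0. Q0=[P1,P3] Q1=[P2] Q2=[]
t=6-8: P1@Q0 runs 2, rem=5, I/O yield, promote→Q0. Q0=[P3,P1] Q1=[P2] Q2=[]
t=8-10: P3@Q0 runs 2, rem=6, I/O yield, promote→Q0. Q0=[P1,P3] Q1=[P2] Q2=[]
t=10-12: P1@Q0 runs 2, rem=3, I/O yield, promote→Q0. Q0=[P3,P1] Q1=[P2] Q2=[]
t=12-14: P3@Q0 runs 2, rem=4, I/O yield, promote→Q0. Q0=[P1,P3] Q1=[P2] Q2=[]
t=14-16: P1@Q0 runs 2, rem=1, I/O yield, promote→Q0. Q0=[P3,P1] Q1=[P2] Q2=[]
t=16-18: P3@Q0 runs 2, rem=2, I/O yield, promote→Q0. Q0=[P1,P3] Q1=[P2] Q2=[]
t=18-19: P1@Q0 runs 1, rem=0, completes. Q0=[P3] Q1=[P2] Q2=[]
t=19-21: P3@Q0 runs 2, rem=0, completes. Q0=[] Q1=[P2] Q2=[]
t=21-25: P2@Q1 runs 4, rem=9, quantum used, demote→Q2. Q0=[] Q1=[] Q2=[P2]
t=25-34: P2@Q2 runs 9, rem=0, completes. Q0=[] Q1=[] Q2=[]

Answer: P1(0-2) P2(2-4) P3(4-6) P1(6-8) P3(8-10) P1(10-12) P3(12-14) P1(14-16) P3(16-18) P1(18-19) P3(19-21) P2(21-25) P2(25-34)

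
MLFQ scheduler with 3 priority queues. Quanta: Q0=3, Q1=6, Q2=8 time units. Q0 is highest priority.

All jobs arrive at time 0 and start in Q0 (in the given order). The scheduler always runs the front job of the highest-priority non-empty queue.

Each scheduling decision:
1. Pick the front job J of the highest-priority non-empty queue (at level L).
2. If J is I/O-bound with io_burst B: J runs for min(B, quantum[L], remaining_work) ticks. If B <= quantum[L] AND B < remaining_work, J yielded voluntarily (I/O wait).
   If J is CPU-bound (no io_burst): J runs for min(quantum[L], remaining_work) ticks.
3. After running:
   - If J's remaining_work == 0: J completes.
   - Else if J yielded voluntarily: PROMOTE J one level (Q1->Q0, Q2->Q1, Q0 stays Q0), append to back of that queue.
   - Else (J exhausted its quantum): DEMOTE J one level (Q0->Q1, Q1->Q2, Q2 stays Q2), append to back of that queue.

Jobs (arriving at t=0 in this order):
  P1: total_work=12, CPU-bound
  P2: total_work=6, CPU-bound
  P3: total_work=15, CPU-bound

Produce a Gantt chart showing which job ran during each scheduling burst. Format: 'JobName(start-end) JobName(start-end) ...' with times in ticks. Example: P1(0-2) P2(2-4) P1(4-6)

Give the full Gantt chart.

Answer: P1(0-3) P2(3-6) P3(6-9) P1(9-15) P2(15-18) P3(18-24) P1(24-27) P3(27-33)

Derivation:
t=0-3: P1@Q0 runs 3, rem=9, quantum used, demote→Q1. Q0=[P2,P3] Q1=[P1] Q2=[]
t=3-6: P2@Q0 runs 3, rem=3, quantum used, demote→Q1. Q0=[P3] Q1=[P1,P2] Q2=[]
t=6-9: P3@Q0 runs 3, rem=12, quantum used, demote→Q1. Q0=[] Q1=[P1,P2,P3] Q2=[]
t=9-15: P1@Q1 runs 6, rem=3, quantum used, demote→Q2. Q0=[] Q1=[P2,P3] Q2=[P1]
t=15-18: P2@Q1 runs 3, rem=0, completes. Q0=[] Q1=[P3] Q2=[P1]
t=18-24: P3@Q1 runs 6, rem=6, quantum used, demote→Q2. Q0=[] Q1=[] Q2=[P1,P3]
t=24-27: P1@Q2 runs 3, rem=0, completes. Q0=[] Q1=[] Q2=[P3]
t=27-33: P3@Q2 runs 6, rem=0, completes. Q0=[] Q1=[] Q2=[]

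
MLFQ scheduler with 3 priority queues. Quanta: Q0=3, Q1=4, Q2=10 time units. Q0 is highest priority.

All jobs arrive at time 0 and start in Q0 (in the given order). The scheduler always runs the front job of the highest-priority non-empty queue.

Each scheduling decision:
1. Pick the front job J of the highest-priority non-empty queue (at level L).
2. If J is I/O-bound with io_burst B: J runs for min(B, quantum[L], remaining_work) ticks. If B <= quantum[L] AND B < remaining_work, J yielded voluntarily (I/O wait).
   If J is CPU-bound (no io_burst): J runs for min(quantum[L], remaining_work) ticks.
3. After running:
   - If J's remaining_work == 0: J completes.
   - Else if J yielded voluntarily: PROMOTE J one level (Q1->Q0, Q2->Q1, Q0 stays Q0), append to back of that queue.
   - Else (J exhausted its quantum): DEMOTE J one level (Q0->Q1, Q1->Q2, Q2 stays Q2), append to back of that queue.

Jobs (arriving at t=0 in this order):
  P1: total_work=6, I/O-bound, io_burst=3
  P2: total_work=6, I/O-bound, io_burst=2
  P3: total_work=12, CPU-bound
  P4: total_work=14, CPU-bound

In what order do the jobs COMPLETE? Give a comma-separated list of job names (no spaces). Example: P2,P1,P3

Answer: P1,P2,P3,P4

Derivation:
t=0-3: P1@Q0 runs 3, rem=3, I/O yield, promote→Q0. Q0=[P2,P3,P4,P1] Q1=[] Q2=[]
t=3-5: P2@Q0 runs 2, rem=4, I/O yield, promote→Q0. Q0=[P3,P4,P1,P2] Q1=[] Q2=[]
t=5-8: P3@Q0 runs 3, rem=9, quantum used, demote→Q1. Q0=[P4,P1,P2] Q1=[P3] Q2=[]
t=8-11: P4@Q0 runs 3, rem=11, quantum used, demote→Q1. Q0=[P1,P2] Q1=[P3,P4] Q2=[]
t=11-14: P1@Q0 runs 3, rem=0, completes. Q0=[P2] Q1=[P3,P4] Q2=[]
t=14-16: P2@Q0 runs 2, rem=2, I/O yield, promote→Q0. Q0=[P2] Q1=[P3,P4] Q2=[]
t=16-18: P2@Q0 runs 2, rem=0, completes. Q0=[] Q1=[P3,P4] Q2=[]
t=18-22: P3@Q1 runs 4, rem=5, quantum used, demote→Q2. Q0=[] Q1=[P4] Q2=[P3]
t=22-26: P4@Q1 runs 4, rem=7, quantum used, demote→Q2. Q0=[] Q1=[] Q2=[P3,P4]
t=26-31: P3@Q2 runs 5, rem=0, completes. Q0=[] Q1=[] Q2=[P4]
t=31-38: P4@Q2 runs 7, rem=0, completes. Q0=[] Q1=[] Q2=[]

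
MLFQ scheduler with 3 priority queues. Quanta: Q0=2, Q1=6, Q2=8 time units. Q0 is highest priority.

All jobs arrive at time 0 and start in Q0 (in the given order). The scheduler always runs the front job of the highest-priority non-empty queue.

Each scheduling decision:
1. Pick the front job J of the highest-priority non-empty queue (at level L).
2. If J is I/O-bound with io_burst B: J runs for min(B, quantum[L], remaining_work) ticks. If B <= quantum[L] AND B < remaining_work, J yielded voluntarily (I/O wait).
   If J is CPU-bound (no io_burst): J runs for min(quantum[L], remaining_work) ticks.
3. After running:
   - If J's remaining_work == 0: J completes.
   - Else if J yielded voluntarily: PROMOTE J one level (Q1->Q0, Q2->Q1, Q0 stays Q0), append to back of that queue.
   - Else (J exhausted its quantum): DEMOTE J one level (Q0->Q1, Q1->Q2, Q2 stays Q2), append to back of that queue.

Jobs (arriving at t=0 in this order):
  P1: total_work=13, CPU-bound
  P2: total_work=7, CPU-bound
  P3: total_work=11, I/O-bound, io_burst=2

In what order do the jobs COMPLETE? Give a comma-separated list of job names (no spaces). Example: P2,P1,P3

Answer: P3,P2,P1

Derivation:
t=0-2: P1@Q0 runs 2, rem=11, quantum used, demote→Q1. Q0=[P2,P3] Q1=[P1] Q2=[]
t=2-4: P2@Q0 runs 2, rem=5, quantum used, demote→Q1. Q0=[P3] Q1=[P1,P2] Q2=[]
t=4-6: P3@Q0 runs 2, rem=9, I/O yield, promote→Q0. Q0=[P3] Q1=[P1,P2] Q2=[]
t=6-8: P3@Q0 runs 2, rem=7, I/O yield, promote→Q0. Q0=[P3] Q1=[P1,P2] Q2=[]
t=8-10: P3@Q0 runs 2, rem=5, I/O yield, promote→Q0. Q0=[P3] Q1=[P1,P2] Q2=[]
t=10-12: P3@Q0 runs 2, rem=3, I/O yield, promote→Q0. Q0=[P3] Q1=[P1,P2] Q2=[]
t=12-14: P3@Q0 runs 2, rem=1, I/O yield, promote→Q0. Q0=[P3] Q1=[P1,P2] Q2=[]
t=14-15: P3@Q0 runs 1, rem=0, completes. Q0=[] Q1=[P1,P2] Q2=[]
t=15-21: P1@Q1 runs 6, rem=5, quantum used, demote→Q2. Q0=[] Q1=[P2] Q2=[P1]
t=21-26: P2@Q1 runs 5, rem=0, completes. Q0=[] Q1=[] Q2=[P1]
t=26-31: P1@Q2 runs 5, rem=0, completes. Q0=[] Q1=[] Q2=[]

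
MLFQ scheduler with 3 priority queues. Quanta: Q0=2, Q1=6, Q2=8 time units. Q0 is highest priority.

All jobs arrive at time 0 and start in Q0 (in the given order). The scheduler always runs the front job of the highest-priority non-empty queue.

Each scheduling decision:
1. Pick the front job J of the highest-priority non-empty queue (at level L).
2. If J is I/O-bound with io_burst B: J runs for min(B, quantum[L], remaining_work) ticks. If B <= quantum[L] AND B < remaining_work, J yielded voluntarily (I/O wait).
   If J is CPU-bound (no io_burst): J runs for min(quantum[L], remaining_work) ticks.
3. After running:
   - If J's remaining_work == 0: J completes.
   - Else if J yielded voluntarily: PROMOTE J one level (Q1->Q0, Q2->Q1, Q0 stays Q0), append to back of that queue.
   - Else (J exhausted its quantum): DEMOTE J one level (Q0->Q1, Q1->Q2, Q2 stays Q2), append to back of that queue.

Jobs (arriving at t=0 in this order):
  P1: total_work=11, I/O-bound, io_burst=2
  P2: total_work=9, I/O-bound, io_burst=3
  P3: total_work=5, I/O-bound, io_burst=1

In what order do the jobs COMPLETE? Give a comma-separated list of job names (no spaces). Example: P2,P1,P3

Answer: P3,P1,P2

Derivation:
t=0-2: P1@Q0 runs 2, rem=9, I/O yield, promote→Q0. Q0=[P2,P3,P1] Q1=[] Q2=[]
t=2-4: P2@Q0 runs 2, rem=7, quantum used, demote→Q1. Q0=[P3,P1] Q1=[P2] Q2=[]
t=4-5: P3@Q0 runs 1, rem=4, I/O yield, promote→Q0. Q0=[P1,P3] Q1=[P2] Q2=[]
t=5-7: P1@Q0 runs 2, rem=7, I/O yield, promote→Q0. Q0=[P3,P1] Q1=[P2] Q2=[]
t=7-8: P3@Q0 runs 1, rem=3, I/O yield, promote→Q0. Q0=[P1,P3] Q1=[P2] Q2=[]
t=8-10: P1@Q0 runs 2, rem=5, I/O yield, promote→Q0. Q0=[P3,P1] Q1=[P2] Q2=[]
t=10-11: P3@Q0 runs 1, rem=2, I/O yield, promote→Q0. Q0=[P1,P3] Q1=[P2] Q2=[]
t=11-13: P1@Q0 runs 2, rem=3, I/O yield, promote→Q0. Q0=[P3,P1] Q1=[P2] Q2=[]
t=13-14: P3@Q0 runs 1, rem=1, I/O yield, promote→Q0. Q0=[P1,P3] Q1=[P2] Q2=[]
t=14-16: P1@Q0 runs 2, rem=1, I/O yield, promote→Q0. Q0=[P3,P1] Q1=[P2] Q2=[]
t=16-17: P3@Q0 runs 1, rem=0, completes. Q0=[P1] Q1=[P2] Q2=[]
t=17-18: P1@Q0 runs 1, rem=0, completes. Q0=[] Q1=[P2] Q2=[]
t=18-21: P2@Q1 runs 3, rem=4, I/O yield, promote→Q0. Q0=[P2] Q1=[] Q2=[]
t=21-23: P2@Q0 runs 2, rem=2, quantum used, demote→Q1. Q0=[] Q1=[P2] Q2=[]
t=23-25: P2@Q1 runs 2, rem=0, completes. Q0=[] Q1=[] Q2=[]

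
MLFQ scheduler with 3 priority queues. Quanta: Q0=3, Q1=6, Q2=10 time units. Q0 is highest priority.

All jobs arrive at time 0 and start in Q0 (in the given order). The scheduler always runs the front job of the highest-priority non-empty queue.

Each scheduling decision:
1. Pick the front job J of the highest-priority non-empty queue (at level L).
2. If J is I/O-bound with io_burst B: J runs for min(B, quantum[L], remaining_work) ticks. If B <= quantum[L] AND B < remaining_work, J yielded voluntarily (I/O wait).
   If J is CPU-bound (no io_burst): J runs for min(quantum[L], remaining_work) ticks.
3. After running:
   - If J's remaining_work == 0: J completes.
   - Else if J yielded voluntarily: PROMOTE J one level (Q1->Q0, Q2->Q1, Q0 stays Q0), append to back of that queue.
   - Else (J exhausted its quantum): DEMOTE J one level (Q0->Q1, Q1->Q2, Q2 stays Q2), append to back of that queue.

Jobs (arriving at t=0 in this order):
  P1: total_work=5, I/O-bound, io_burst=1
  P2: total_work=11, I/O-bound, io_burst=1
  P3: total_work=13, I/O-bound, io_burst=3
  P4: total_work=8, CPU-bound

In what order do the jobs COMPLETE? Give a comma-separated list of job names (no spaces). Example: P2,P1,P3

Answer: P1,P3,P2,P4

Derivation:
t=0-1: P1@Q0 runs 1, rem=4, I/O yield, promote→Q0. Q0=[P2,P3,P4,P1] Q1=[] Q2=[]
t=1-2: P2@Q0 runs 1, rem=10, I/O yield, promote→Q0. Q0=[P3,P4,P1,P2] Q1=[] Q2=[]
t=2-5: P3@Q0 runs 3, rem=10, I/O yield, promote→Q0. Q0=[P4,P1,P2,P3] Q1=[] Q2=[]
t=5-8: P4@Q0 runs 3, rem=5, quantum used, demote→Q1. Q0=[P1,P2,P3] Q1=[P4] Q2=[]
t=8-9: P1@Q0 runs 1, rem=3, I/O yield, promote→Q0. Q0=[P2,P3,P1] Q1=[P4] Q2=[]
t=9-10: P2@Q0 runs 1, rem=9, I/O yield, promote→Q0. Q0=[P3,P1,P2] Q1=[P4] Q2=[]
t=10-13: P3@Q0 runs 3, rem=7, I/O yield, promote→Q0. Q0=[P1,P2,P3] Q1=[P4] Q2=[]
t=13-14: P1@Q0 runs 1, rem=2, I/O yield, promote→Q0. Q0=[P2,P3,P1] Q1=[P4] Q2=[]
t=14-15: P2@Q0 runs 1, rem=8, I/O yield, promote→Q0. Q0=[P3,P1,P2] Q1=[P4] Q2=[]
t=15-18: P3@Q0 runs 3, rem=4, I/O yield, promote→Q0. Q0=[P1,P2,P3] Q1=[P4] Q2=[]
t=18-19: P1@Q0 runs 1, rem=1, I/O yield, promote→Q0. Q0=[P2,P3,P1] Q1=[P4] Q2=[]
t=19-20: P2@Q0 runs 1, rem=7, I/O yield, promote→Q0. Q0=[P3,P1,P2] Q1=[P4] Q2=[]
t=20-23: P3@Q0 runs 3, rem=1, I/O yield, promote→Q0. Q0=[P1,P2,P3] Q1=[P4] Q2=[]
t=23-24: P1@Q0 runs 1, rem=0, completes. Q0=[P2,P3] Q1=[P4] Q2=[]
t=24-25: P2@Q0 runs 1, rem=6, I/O yield, promote→Q0. Q0=[P3,P2] Q1=[P4] Q2=[]
t=25-26: P3@Q0 runs 1, rem=0, completes. Q0=[P2] Q1=[P4] Q2=[]
t=26-27: P2@Q0 runs 1, rem=5, I/O yield, promote→Q0. Q0=[P2] Q1=[P4] Q2=[]
t=27-28: P2@Q0 runs 1, rem=4, I/O yield, promote→Q0. Q0=[P2] Q1=[P4] Q2=[]
t=28-29: P2@Q0 runs 1, rem=3, I/O yield, promote→Q0. Q0=[P2] Q1=[P4] Q2=[]
t=29-30: P2@Q0 runs 1, rem=2, I/O yield, promote→Q0. Q0=[P2] Q1=[P4] Q2=[]
t=30-31: P2@Q0 runs 1, rem=1, I/O yield, promote→Q0. Q0=[P2] Q1=[P4] Q2=[]
t=31-32: P2@Q0 runs 1, rem=0, completes. Q0=[] Q1=[P4] Q2=[]
t=32-37: P4@Q1 runs 5, rem=0, completes. Q0=[] Q1=[] Q2=[]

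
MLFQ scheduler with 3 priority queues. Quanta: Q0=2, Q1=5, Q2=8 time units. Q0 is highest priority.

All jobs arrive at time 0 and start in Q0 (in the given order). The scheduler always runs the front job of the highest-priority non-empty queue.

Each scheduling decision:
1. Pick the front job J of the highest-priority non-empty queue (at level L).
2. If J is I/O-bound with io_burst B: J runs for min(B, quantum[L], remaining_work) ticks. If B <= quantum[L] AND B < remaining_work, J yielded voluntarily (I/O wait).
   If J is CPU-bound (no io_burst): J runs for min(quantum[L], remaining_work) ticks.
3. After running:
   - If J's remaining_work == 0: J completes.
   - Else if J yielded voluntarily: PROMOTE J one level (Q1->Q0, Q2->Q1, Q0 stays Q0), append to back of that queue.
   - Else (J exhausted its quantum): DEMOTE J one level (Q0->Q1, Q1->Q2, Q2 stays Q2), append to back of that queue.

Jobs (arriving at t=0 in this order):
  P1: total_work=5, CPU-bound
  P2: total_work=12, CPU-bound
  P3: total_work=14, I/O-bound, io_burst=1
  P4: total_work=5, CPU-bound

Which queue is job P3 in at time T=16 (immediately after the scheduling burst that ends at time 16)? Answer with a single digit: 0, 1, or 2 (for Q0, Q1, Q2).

Answer: 0

Derivation:
t=0-2: P1@Q0 runs 2, rem=3, quantum used, demote→Q1. Q0=[P2,P3,P4] Q1=[P1] Q2=[]
t=2-4: P2@Q0 runs 2, rem=10, quantum used, demote→Q1. Q0=[P3,P4] Q1=[P1,P2] Q2=[]
t=4-5: P3@Q0 runs 1, rem=13, I/O yield, promote→Q0. Q0=[P4,P3] Q1=[P1,P2] Q2=[]
t=5-7: P4@Q0 runs 2, rem=3, quantum used, demote→Q1. Q0=[P3] Q1=[P1,P2,P4] Q2=[]
t=7-8: P3@Q0 runs 1, rem=12, I/O yield, promote→Q0. Q0=[P3] Q1=[P1,P2,P4] Q2=[]
t=8-9: P3@Q0 runs 1, rem=11, I/O yield, promote→Q0. Q0=[P3] Q1=[P1,P2,P4] Q2=[]
t=9-10: P3@Q0 runs 1, rem=10, I/O yield, promote→Q0. Q0=[P3] Q1=[P1,P2,P4] Q2=[]
t=10-11: P3@Q0 runs 1, rem=9, I/O yield, promote→Q0. Q0=[P3] Q1=[P1,P2,P4] Q2=[]
t=11-12: P3@Q0 runs 1, rem=8, I/O yield, promote→Q0. Q0=[P3] Q1=[P1,P2,P4] Q2=[]
t=12-13: P3@Q0 runs 1, rem=7, I/O yield, promote→Q0. Q0=[P3] Q1=[P1,P2,P4] Q2=[]
t=13-14: P3@Q0 runs 1, rem=6, I/O yield, promote→Q0. Q0=[P3] Q1=[P1,P2,P4] Q2=[]
t=14-15: P3@Q0 runs 1, rem=5, I/O yield, promote→Q0. Q0=[P3] Q1=[P1,P2,P4] Q2=[]
t=15-16: P3@Q0 runs 1, rem=4, I/O yield, promote→Q0. Q0=[P3] Q1=[P1,P2,P4] Q2=[]
t=16-17: P3@Q0 runs 1, rem=3, I/O yield, promote→Q0. Q0=[P3] Q1=[P1,P2,P4] Q2=[]
t=17-18: P3@Q0 runs 1, rem=2, I/O yield, promote→Q0. Q0=[P3] Q1=[P1,P2,P4] Q2=[]
t=18-19: P3@Q0 runs 1, rem=1, I/O yield, promote→Q0. Q0=[P3] Q1=[P1,P2,P4] Q2=[]
t=19-20: P3@Q0 runs 1, rem=0, completes. Q0=[] Q1=[P1,P2,P4] Q2=[]
t=20-23: P1@Q1 runs 3, rem=0, completes. Q0=[] Q1=[P2,P4] Q2=[]
t=23-28: P2@Q1 runs 5, rem=5, quantum used, demote→Q2. Q0=[] Q1=[P4] Q2=[P2]
t=28-31: P4@Q1 runs 3, rem=0, completes. Q0=[] Q1=[] Q2=[P2]
t=31-36: P2@Q2 runs 5, rem=0, completes. Q0=[] Q1=[] Q2=[]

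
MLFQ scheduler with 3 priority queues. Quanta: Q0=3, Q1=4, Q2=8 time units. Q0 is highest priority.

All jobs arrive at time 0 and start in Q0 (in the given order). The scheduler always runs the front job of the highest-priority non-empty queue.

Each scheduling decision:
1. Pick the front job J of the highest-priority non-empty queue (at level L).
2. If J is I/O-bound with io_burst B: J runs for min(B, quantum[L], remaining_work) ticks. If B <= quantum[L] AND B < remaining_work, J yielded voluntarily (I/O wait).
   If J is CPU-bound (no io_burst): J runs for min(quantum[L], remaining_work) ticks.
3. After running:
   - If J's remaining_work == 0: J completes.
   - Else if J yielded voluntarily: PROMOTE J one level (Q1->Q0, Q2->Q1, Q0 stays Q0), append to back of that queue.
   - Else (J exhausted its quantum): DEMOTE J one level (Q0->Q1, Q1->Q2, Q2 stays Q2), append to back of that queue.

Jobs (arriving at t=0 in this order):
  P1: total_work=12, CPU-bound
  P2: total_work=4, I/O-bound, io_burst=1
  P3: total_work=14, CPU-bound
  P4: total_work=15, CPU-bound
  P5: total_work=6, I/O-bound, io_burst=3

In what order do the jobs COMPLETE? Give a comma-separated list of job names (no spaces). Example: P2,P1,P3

t=0-3: P1@Q0 runs 3, rem=9, quantum used, demote→Q1. Q0=[P2,P3,P4,P5] Q1=[P1] Q2=[]
t=3-4: P2@Q0 runs 1, rem=3, I/O yield, promote→Q0. Q0=[P3,P4,P5,P2] Q1=[P1] Q2=[]
t=4-7: P3@Q0 runs 3, rem=11, quantum used, demote→Q1. Q0=[P4,P5,P2] Q1=[P1,P3] Q2=[]
t=7-10: P4@Q0 runs 3, rem=12, quantum used, demote→Q1. Q0=[P5,P2] Q1=[P1,P3,P4] Q2=[]
t=10-13: P5@Q0 runs 3, rem=3, I/O yield, promote→Q0. Q0=[P2,P5] Q1=[P1,P3,P4] Q2=[]
t=13-14: P2@Q0 runs 1, rem=2, I/O yield, promote→Q0. Q0=[P5,P2] Q1=[P1,P3,P4] Q2=[]
t=14-17: P5@Q0 runs 3, rem=0, completes. Q0=[P2] Q1=[P1,P3,P4] Q2=[]
t=17-18: P2@Q0 runs 1, rem=1, I/O yield, promote→Q0. Q0=[P2] Q1=[P1,P3,P4] Q2=[]
t=18-19: P2@Q0 runs 1, rem=0, completes. Q0=[] Q1=[P1,P3,P4] Q2=[]
t=19-23: P1@Q1 runs 4, rem=5, quantum used, demote→Q2. Q0=[] Q1=[P3,P4] Q2=[P1]
t=23-27: P3@Q1 runs 4, rem=7, quantum used, demote→Q2. Q0=[] Q1=[P4] Q2=[P1,P3]
t=27-31: P4@Q1 runs 4, rem=8, quantum used, demote→Q2. Q0=[] Q1=[] Q2=[P1,P3,P4]
t=31-36: P1@Q2 runs 5, rem=0, completes. Q0=[] Q1=[] Q2=[P3,P4]
t=36-43: P3@Q2 runs 7, rem=0, completes. Q0=[] Q1=[] Q2=[P4]
t=43-51: P4@Q2 runs 8, rem=0, completes. Q0=[] Q1=[] Q2=[]

Answer: P5,P2,P1,P3,P4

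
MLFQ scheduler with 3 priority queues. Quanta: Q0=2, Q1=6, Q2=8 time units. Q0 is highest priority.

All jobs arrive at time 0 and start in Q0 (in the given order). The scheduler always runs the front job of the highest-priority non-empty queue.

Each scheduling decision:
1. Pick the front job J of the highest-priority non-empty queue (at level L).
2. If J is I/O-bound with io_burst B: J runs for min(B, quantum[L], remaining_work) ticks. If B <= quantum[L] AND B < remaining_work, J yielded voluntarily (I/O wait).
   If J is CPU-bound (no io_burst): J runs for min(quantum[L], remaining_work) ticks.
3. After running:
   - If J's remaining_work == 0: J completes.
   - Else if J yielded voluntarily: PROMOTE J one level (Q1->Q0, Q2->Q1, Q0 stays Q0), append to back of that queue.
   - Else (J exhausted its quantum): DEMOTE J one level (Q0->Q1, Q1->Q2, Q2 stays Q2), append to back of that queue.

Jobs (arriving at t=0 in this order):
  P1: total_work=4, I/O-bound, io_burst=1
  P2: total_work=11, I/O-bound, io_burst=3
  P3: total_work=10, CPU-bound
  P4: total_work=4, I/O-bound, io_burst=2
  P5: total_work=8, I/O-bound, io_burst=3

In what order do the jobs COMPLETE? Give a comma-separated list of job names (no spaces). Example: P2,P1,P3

t=0-1: P1@Q0 runs 1, rem=3, I/O yield, promote→Q0. Q0=[P2,P3,P4,P5,P1] Q1=[] Q2=[]
t=1-3: P2@Q0 runs 2, rem=9, quantum used, demote→Q1. Q0=[P3,P4,P5,P1] Q1=[P2] Q2=[]
t=3-5: P3@Q0 runs 2, rem=8, quantum used, demote→Q1. Q0=[P4,P5,P1] Q1=[P2,P3] Q2=[]
t=5-7: P4@Q0 runs 2, rem=2, I/O yield, promote→Q0. Q0=[P5,P1,P4] Q1=[P2,P3] Q2=[]
t=7-9: P5@Q0 runs 2, rem=6, quantum used, demote→Q1. Q0=[P1,P4] Q1=[P2,P3,P5] Q2=[]
t=9-10: P1@Q0 runs 1, rem=2, I/O yield, promote→Q0. Q0=[P4,P1] Q1=[P2,P3,P5] Q2=[]
t=10-12: P4@Q0 runs 2, rem=0, completes. Q0=[P1] Q1=[P2,P3,P5] Q2=[]
t=12-13: P1@Q0 runs 1, rem=1, I/O yield, promote→Q0. Q0=[P1] Q1=[P2,P3,P5] Q2=[]
t=13-14: P1@Q0 runs 1, rem=0, completes. Q0=[] Q1=[P2,P3,P5] Q2=[]
t=14-17: P2@Q1 runs 3, rem=6, I/O yield, promote→Q0. Q0=[P2] Q1=[P3,P5] Q2=[]
t=17-19: P2@Q0 runs 2, rem=4, quantum used, demote→Q1. Q0=[] Q1=[P3,P5,P2] Q2=[]
t=19-25: P3@Q1 runs 6, rem=2, quantum used, demote→Q2. Q0=[] Q1=[P5,P2] Q2=[P3]
t=25-28: P5@Q1 runs 3, rem=3, I/O yield, promote→Q0. Q0=[P5] Q1=[P2] Q2=[P3]
t=28-30: P5@Q0 runs 2, rem=1, quantum used, demote→Q1. Q0=[] Q1=[P2,P5] Q2=[P3]
t=30-33: P2@Q1 runs 3, rem=1, I/O yield, promote→Q0. Q0=[P2] Q1=[P5] Q2=[P3]
t=33-34: P2@Q0 runs 1, rem=0, completes. Q0=[] Q1=[P5] Q2=[P3]
t=34-35: P5@Q1 runs 1, rem=0, completes. Q0=[] Q1=[] Q2=[P3]
t=35-37: P3@Q2 runs 2, rem=0, completes. Q0=[] Q1=[] Q2=[]

Answer: P4,P1,P2,P5,P3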